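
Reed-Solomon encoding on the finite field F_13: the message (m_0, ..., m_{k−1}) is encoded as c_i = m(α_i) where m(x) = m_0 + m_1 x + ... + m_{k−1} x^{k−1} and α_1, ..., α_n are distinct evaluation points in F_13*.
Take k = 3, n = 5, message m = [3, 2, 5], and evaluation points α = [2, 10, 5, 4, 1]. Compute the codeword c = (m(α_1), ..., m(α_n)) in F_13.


c = [1, 3, 8, 0, 10]

Message polynomial: m(x) = 3 + 2·x + 5·x^2 (mod 13).
For each evaluation point α_i, compute m(α_i) mod 13:
  α_1 = 2: Horner steps 5 → 12 → 1, so m(2) = 1.
  α_2 = 10: Horner steps 5 → 0 → 3, so m(10) = 3.
  α_3 = 5: Horner steps 5 → 1 → 8, so m(5) = 8.
  α_4 = 4: Horner steps 5 → 9 → 0, so m(4) = 0.
  α_5 = 1: Horner steps 5 → 7 → 10, so m(1) = 10.
Codeword c = [1, 3, 8, 0, 10] ∈ F_13^5.


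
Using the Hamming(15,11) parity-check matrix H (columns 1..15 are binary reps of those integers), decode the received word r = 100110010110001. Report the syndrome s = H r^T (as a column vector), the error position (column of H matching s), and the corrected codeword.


s = (0, 1, 1, 0)^T, error position = 6, corrected codeword c = 100111010110001

Compute s = H r^T mod 2 one row at a time:
  s_1 = 1 + 0 + 1 + 1 + 0 + 0 + 0 + 1 = 4 ≡ 0 (mod 2).
  s_2 = 1 + 1 + 0 + 0 + 0 + 0 + 0 + 1 = 3 ≡ 1 (mod 2).
  s_3 = 0 + 0 + 0 + 0 + 1 + 1 + 0 + 1 = 3 ≡ 1 (mod 2).
  s_4 = 1 + 0 + 1 + 0 + 0 + 1 + 0 + 1 = 4 ≡ 0 (mod 2).
s = (0, 1, 1, 0)^T — this equals column 6 of H (binary 0110), so error is at position 6.
Correct: flip bit 6 of r = 100110010110001 to get c = 100111010110001.


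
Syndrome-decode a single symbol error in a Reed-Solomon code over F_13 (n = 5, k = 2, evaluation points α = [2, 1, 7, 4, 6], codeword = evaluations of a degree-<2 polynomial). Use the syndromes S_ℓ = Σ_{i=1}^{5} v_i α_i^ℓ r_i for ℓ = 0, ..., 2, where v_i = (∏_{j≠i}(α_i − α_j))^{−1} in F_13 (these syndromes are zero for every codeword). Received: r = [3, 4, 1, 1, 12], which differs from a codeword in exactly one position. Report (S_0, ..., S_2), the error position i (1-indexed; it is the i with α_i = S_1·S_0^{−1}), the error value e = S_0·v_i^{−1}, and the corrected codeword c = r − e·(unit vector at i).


S = (10, 5, 9), error at position 3, error magnitude e = 3, c = [3, 4, 11, 1, 12].

Step 1: column multipliers v_i = (∏_{j≠i}(α_i − α_j))^{−1} mod 13.
  i = 1 (α = 2): (2−1)(2−7)(2−4)(2−6) = 1·(−5)·(−2)·(−4) = −40 ≡ 12, so v_1 = 12^{−1} = 12 (mod 13).
  i = 2 (α = 1): (1−2)(1−7)(1−4)(1−6) = (−1)·(−6)·(−3)·(−5) = 90 ≡ 12, so v_2 = 12^{−1} = 12 (mod 13).
  i = 3 (α = 7): (7−2)(7−1)(7−4)(7−6) = 5·6·3·1 = 90 ≡ 12, so v_3 = 12^{−1} = 12 (mod 13).
  i = 4 (α = 4): (4−2)(4−1)(4−7)(4−6) = 2·3·(−3)·(−2) = 36 ≡ 10, so v_4 = 10^{−1} = 4 (mod 13).
  i = 5 (α = 6): (6−2)(6−1)(6−7)(6−4) = 4·5·(−1)·2 = −40 ≡ 12, so v_5 = 12^{−1} = 12 (mod 13).
  v = [12, 12, 12, 4, 12].
Step 2: syndromes of r = [3, 4, 1, 1, 12] (all sums mod 13).
  S_0 = Σ v_i r_i = 12·3 + 12·4 + 12·1 + 4·1 + 12·12 = 244 ≡ 10.
  S_1 = Σ v_i α_i r_i = 12·2·3 + 12·1·4 + 12·7·1 + 4·4·1 + 12·6·12 = 1084 ≡ 5.
  α_i^2 mod 13 = [4, 1, 10, 3, 10].
  S_2 = Σ v_i α_i^2 r_i = 12·4·3 + 12·1·4 + 12·10·1 + 4·3·1 + 12·10·12 = 1764 ≡ 9.
  S = (10, 5, 9) ≠ 0, so r is not a codeword (an error is present).
Step 3: locate the error. For a single error e at position i, S_ℓ = v_i·e·α_i^ℓ, so α_err = S_1/S_0.
  S_0^{−1} = 10^{−1} = 4 (mod 13), so α_err = 5·4 = 20 ≡ 7 = α_3. Error position i = 3.
  Consistency check: S_2/S_1 = 9·8 = 72 ≡ 7 = α_err ✓ (single-error assumption holds).
Step 4: error magnitude e = S_0/v_3 = S_0·∏_{j≠3}(α_3 − α_j) = 10·12 = 120 ≡ 3 (mod 13).
Step 5: correct position 3: c_3 = r_3 − e = 1 − 3 ≡ 11 (mod 13). Hence c = [3, 4, 11, 1, 12].
  Check: interpolating c through the α_i gives m(x) = 5 + 12·x (degree < 2) with m(α_i) = c_i for every i, so c is indeed a codeword.


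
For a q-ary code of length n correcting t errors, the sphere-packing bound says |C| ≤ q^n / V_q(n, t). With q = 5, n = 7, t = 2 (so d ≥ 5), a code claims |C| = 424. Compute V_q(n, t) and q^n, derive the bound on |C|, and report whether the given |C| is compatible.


V_q(n, t) = 365, q^n = 78125, Hamming bound = 214, |C| = 424 > bound (violated).

Step 1: Compute V_q(n, t) = Σ_{j=0}^2 C(n, j) (q−1)^j.
  j = 0: C(7,0)·(4)^0 = 1·1 = 1.
  j = 1: C(7,1)·(4)^1 = 7·4 = 28.
  j = 2: C(7,2)·(4)^2 = 21·16 = 336.
  V_q(n, t) = 1 + 28 + 336 = 365.
Step 2: q^n = 5^7 = 78125.
Step 3: Hamming bound ⌊q^n / V_q(n,t)⌋ = ⌊78125/365⌋ = 214.
Step 4: Compare |C| = 424 to 214: violated.
The claimed |C| lies above the Hamming bound, so no 5-ary code of length 7 with d ≥ 5 can have 424 codewords.


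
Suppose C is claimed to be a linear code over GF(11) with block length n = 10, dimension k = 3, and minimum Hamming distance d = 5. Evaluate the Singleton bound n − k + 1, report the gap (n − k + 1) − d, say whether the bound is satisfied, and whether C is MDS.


Singleton RHS = n − k + 1 = 8, slack = 3, bound satisfied, not MDS.

Singleton bound: d ≤ n − k + 1.
Here n = 10, k = 3, so n − k + 1 = 8.
Given d = 5, check d ≤ 8: YES.
Slack = (n − k + 1) − d = 3.
The code is NOT MDS (slack = 3 > 0).
Description: the claimed parameters are [10, 3, 5]_11; such a code would be non-MDS.


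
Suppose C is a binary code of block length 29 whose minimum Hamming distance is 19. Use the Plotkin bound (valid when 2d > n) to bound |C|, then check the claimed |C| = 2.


Plotkin bound M ≤ 4; given |C| = 2 ≤ bound (satisfied).

Check applicability: 2d = 38, n = 29.
2d − n = 9 > 0, so Plotkin applies.
Compute d/(2d−n) = 19/9 ≈ 2.1111.
⌊d/(2d−n)⌋ = 2.
Plotkin bound: M ≤ 2·2 = 4.
Given |C| = 2, check: satisfied.
This |C| is below the Plotkin bound.


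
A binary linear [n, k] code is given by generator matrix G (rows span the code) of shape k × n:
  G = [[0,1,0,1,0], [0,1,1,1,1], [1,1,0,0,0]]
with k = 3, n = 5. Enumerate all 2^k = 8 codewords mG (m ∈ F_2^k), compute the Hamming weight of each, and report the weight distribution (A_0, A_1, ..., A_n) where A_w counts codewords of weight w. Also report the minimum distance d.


Weight distribution: A_0 = 1, A_2 = 4, A_4 = 3. Minimum distance d = 2.

Enumerate all 2^3 = 8 messages m ∈ F_2^3.
For each, compute codeword c = mG in F_2^5, then tally its weight.
  m = 000 → c = 00000, weight = 0.
  m = 100 → c = 01010, weight = 2.
  m = 010 → c = 01111, weight = 4.
  m = 110 → c = 00101, weight = 2.
  m = 001 → c = 11000, weight = 2.
  m = 101 → c = 10010, weight = 2.
  m = 011 → c = 10111, weight = 4.
  m = 111 → c = 11101, weight = 4.
Tally weights:
  weight 0: 1 codewords.
  weight 2: 4 codewords.
  weight 4: 3 codewords.
Minimum distance d = smallest w > 0 with A_w > 0 = 2.
Sanity: Σ A_w = 8 = 2^3 = 8 ✓.


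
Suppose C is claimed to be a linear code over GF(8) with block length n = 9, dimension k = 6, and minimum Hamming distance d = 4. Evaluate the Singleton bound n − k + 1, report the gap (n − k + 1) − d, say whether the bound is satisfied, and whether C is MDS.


Singleton RHS = n − k + 1 = 4, slack = 0, bound satisfied, MDS.

Singleton bound: d ≤ n − k + 1.
Here n = 9, k = 6, so n − k + 1 = 4.
Given d = 4, check d ≤ 4: YES.
Slack = (n − k + 1) − d = 0.
The code is MDS (slack = 0).
Description: the claimed parameters are [9, 6, 4]_8; such a code would be MDS (meets Singleton bound).


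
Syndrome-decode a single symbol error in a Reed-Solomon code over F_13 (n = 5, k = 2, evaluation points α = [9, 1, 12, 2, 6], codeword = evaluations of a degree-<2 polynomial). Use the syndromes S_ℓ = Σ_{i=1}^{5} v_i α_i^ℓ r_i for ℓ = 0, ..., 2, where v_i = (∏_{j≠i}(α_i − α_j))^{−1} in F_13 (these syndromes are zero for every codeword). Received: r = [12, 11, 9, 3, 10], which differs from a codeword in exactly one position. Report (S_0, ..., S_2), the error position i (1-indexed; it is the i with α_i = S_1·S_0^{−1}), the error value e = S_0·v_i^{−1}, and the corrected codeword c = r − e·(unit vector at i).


S = (2, 11, 2), error at position 3, error magnitude e = 8, c = [12, 11, 1, 3, 10].

Step 1: column multipliers v_i = (∏_{j≠i}(α_i − α_j))^{−1} mod 13.
  i = 1 (α = 9): (9−1)(9−12)(9−2)(9−6) = 8·(−3)·7·3 = −504 ≡ 3, so v_1 = 3^{−1} = 9 (mod 13).
  i = 2 (α = 1): (1−9)(1−12)(1−2)(1−6) = (−8)·(−11)·(−1)·(−5) = 440 ≡ 11, so v_2 = 11^{−1} = 6 (mod 13).
  i = 3 (α = 12): (12−9)(12−1)(12−2)(12−6) = 3·11·10·6 = 1980 ≡ 4, so v_3 = 4^{−1} = 10 (mod 13).
  i = 4 (α = 2): (2−9)(2−1)(2−12)(2−6) = (−7)·1·(−10)·(−4) = −280 ≡ 6, so v_4 = 6^{−1} = 11 (mod 13).
  i = 5 (α = 6): (6−9)(6−1)(6−12)(6−2) = (−3)·5·(−6)·4 = 360 ≡ 9, so v_5 = 9^{−1} = 3 (mod 13).
  v = [9, 6, 10, 11, 3].
Step 2: syndromes of r = [12, 11, 9, 3, 10] (all sums mod 13).
  S_0 = Σ v_i r_i = 9·12 + 6·11 + 10·9 + 11·3 + 3·10 = 327 ≡ 2.
  S_1 = Σ v_i α_i r_i = 9·9·12 + 6·1·11 + 10·12·9 + 11·2·3 + 3·6·10 = 2364 ≡ 11.
  α_i^2 mod 13 = [3, 1, 1, 4, 10].
  S_2 = Σ v_i α_i^2 r_i = 9·3·12 + 6·1·11 + 10·1·9 + 11·4·3 + 3·10·10 = 912 ≡ 2.
  S = (2, 11, 2) ≠ 0, so r is not a codeword (an error is present).
Step 3: locate the error. For a single error e at position i, S_ℓ = v_i·e·α_i^ℓ, so α_err = S_1/S_0.
  S_0^{−1} = 2^{−1} = 7 (mod 13), so α_err = 11·7 = 77 ≡ 12 = α_3. Error position i = 3.
  Consistency check: S_2/S_1 = 2·6 = 12 ≡ 12 = α_err ✓ (single-error assumption holds).
Step 4: error magnitude e = S_0/v_3 = S_0·∏_{j≠3}(α_3 − α_j) = 2·4 = 8 ≡ 8 (mod 13).
Step 5: correct position 3: c_3 = r_3 − e = 9 − 8 ≡ 1 (mod 13). Hence c = [12, 11, 1, 3, 10].
  Check: interpolating c through the α_i gives m(x) = 6 + 5·x (degree < 2) with m(α_i) = c_i for every i, so c is indeed a codeword.


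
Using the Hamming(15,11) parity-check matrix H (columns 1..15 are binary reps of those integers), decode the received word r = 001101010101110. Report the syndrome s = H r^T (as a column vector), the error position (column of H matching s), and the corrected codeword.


s = (1, 1, 0, 0)^T, error position = 12, corrected codeword c = 001101010100110

Compute s = H r^T mod 2 one row at a time:
  s_1 = 1 + 0 + 1 + 0 + 1 + 1 + 1 + 0 = 5 ≡ 1 (mod 2).
  s_2 = 1 + 0 + 1 + 0 + 1 + 1 + 1 + 0 = 5 ≡ 1 (mod 2).
  s_3 = 0 + 1 + 1 + 0 + 1 + 0 + 1 + 0 = 4 ≡ 0 (mod 2).
  s_4 = 0 + 1 + 0 + 0 + 0 + 0 + 1 + 0 = 2 ≡ 0 (mod 2).
s = (1, 1, 0, 0)^T — this equals column 12 of H (binary 1100), so error is at position 12.
Correct: flip bit 12 of r = 001101010101110 to get c = 001101010100110.


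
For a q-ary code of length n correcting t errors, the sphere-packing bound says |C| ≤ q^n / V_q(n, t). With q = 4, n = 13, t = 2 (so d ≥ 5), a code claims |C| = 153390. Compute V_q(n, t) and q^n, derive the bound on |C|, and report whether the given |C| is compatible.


V_q(n, t) = 742, q^n = 67108864, Hamming bound = 90443, |C| = 153390 > bound (violated).

Step 1: Compute V_q(n, t) = Σ_{j=0}^2 C(n, j) (q−1)^j.
  j = 0: C(13,0)·(3)^0 = 1·1 = 1.
  j = 1: C(13,1)·(3)^1 = 13·3 = 39.
  j = 2: C(13,2)·(3)^2 = 78·9 = 702.
  V_q(n, t) = 1 + 39 + 702 = 742.
Step 2: q^n = 4^13 = 67108864.
Step 3: Hamming bound ⌊q^n / V_q(n,t)⌋ = ⌊67108864/742⌋ = 90443.
Step 4: Compare |C| = 153390 to 90443: violated.
The claimed |C| lies above the Hamming bound, so no 4-ary code of length 13 with d ≥ 5 can have 153390 codewords.


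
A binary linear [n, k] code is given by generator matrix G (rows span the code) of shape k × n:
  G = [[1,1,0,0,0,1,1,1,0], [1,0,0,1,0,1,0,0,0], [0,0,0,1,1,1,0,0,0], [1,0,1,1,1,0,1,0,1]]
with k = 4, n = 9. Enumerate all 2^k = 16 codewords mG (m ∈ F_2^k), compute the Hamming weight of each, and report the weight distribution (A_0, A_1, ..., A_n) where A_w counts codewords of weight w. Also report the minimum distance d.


Weight distribution: A_0 = 1, A_2 = 1, A_3 = 2, A_4 = 3, A_5 = 4, A_6 = 3, A_7 = 2. Minimum distance d = 2.

Enumerate all 2^4 = 16 messages m ∈ F_2^4.
For each, compute codeword c = mG in F_2^9, then tally its weight.
  m = 0000 → c = 000000000, weight = 0.
  m = 1000 → c = 110001110, weight = 5.
  m = 0100 → c = 100101000, weight = 3.
  m = 1100 → c = 010100110, weight = 4.
  m = 0010 → c = 000111000, weight = 3.
  m = 1010 → c = 110110110, weight = 6.
  m = 0110 → c = 100010000, weight = 2.
  m = 1110 → c = 010011110, weight = 5.
  m = 0001 → c = 101110101, weight = 6.
  m = 1001 → c = 011111011, weight = 7.
  m = 0101 → c = 001011101, weight = 5.
  m = 1101 → c = 111010011, weight = 6.
  m = 0011 → c = 101001101, weight = 5.
  m = 1011 → c = 011000011, weight = 4.
  m = 0111 → c = 001100101, weight = 4.
  m = 1111 → c = 111101011, weight = 7.
Tally weights:
  weight 0: 1 codewords.
  weight 2: 1 codewords.
  weight 3: 2 codewords.
  weight 4: 3 codewords.
  weight 5: 4 codewords.
  weight 6: 3 codewords.
  weight 7: 2 codewords.
Minimum distance d = smallest w > 0 with A_w > 0 = 2.
Sanity: Σ A_w = 16 = 2^4 = 16 ✓.


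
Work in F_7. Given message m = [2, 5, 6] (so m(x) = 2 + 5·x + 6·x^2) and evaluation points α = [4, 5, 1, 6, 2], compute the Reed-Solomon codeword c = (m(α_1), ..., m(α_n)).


c = [6, 2, 6, 3, 1]

Message polynomial: m(x) = 2 + 5·x + 6·x^2 (mod 7).
For each evaluation point α_i, compute m(α_i) mod 7:
  α_1 = 4: Horner steps 6 → 1 → 6, so m(4) = 6.
  α_2 = 5: Horner steps 6 → 0 → 2, so m(5) = 2.
  α_3 = 1: Horner steps 6 → 4 → 6, so m(1) = 6.
  α_4 = 6: Horner steps 6 → 6 → 3, so m(6) = 3.
  α_5 = 2: Horner steps 6 → 3 → 1, so m(2) = 1.
Codeword c = [6, 2, 6, 3, 1] ∈ F_7^5.


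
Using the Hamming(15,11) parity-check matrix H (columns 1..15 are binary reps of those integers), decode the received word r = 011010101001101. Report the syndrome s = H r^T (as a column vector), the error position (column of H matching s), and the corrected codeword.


s = (0, 1, 0, 0)^T, error position = 4, corrected codeword c = 011110101001101

Compute s = H r^T mod 2 one row at a time:
  s_1 = 0 + 1 + 0 + 0 + 1 + 1 + 0 + 1 = 4 ≡ 0 (mod 2).
  s_2 = 0 + 1 + 0 + 1 + 1 + 1 + 0 + 1 = 5 ≡ 1 (mod 2).
  s_3 = 1 + 1 + 0 + 1 + 0 + 0 + 0 + 1 = 4 ≡ 0 (mod 2).
  s_4 = 0 + 1 + 1 + 1 + 1 + 0 + 1 + 1 = 6 ≡ 0 (mod 2).
s = (0, 1, 0, 0)^T — this equals column 4 of H (binary 0100), so error is at position 4.
Correct: flip bit 4 of r = 011010101001101 to get c = 011110101001101.


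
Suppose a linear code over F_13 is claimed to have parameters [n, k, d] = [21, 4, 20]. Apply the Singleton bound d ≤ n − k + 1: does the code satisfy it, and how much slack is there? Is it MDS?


Singleton RHS = n − k + 1 = 18, slack = -2, bound violated (no such code; not MDS).

Singleton bound: d ≤ n − k + 1.
Here n = 21, k = 4, so n − k + 1 = 18.
Given d = 20, check d ≤ 18: NO.
Slack = (n − k + 1) − d = -2.
The slack is negative: d = 20 exceeds n − k + 1 = 18 by 2, so the Singleton bound is violated and no linear [21, 4, 20]_13 code can exist. In particular it is not MDS (MDS requires d = n − k + 1 exactly).
Description: the claimed parameters are [21, 4, 20]_13; such a code would be impossible (violates the Singleton bound).


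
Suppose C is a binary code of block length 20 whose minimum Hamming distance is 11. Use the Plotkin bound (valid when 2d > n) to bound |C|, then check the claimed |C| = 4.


Plotkin bound M ≤ 10; given |C| = 4 ≤ bound (satisfied).

Check applicability: 2d = 22, n = 20.
2d − n = 2 > 0, so Plotkin applies.
Compute d/(2d−n) = 11/2 ≈ 5.5000.
⌊d/(2d−n)⌋ = 5.
Plotkin bound: M ≤ 2·5 = 10.
Given |C| = 4, check: satisfied.
This |C| is below the Plotkin bound.


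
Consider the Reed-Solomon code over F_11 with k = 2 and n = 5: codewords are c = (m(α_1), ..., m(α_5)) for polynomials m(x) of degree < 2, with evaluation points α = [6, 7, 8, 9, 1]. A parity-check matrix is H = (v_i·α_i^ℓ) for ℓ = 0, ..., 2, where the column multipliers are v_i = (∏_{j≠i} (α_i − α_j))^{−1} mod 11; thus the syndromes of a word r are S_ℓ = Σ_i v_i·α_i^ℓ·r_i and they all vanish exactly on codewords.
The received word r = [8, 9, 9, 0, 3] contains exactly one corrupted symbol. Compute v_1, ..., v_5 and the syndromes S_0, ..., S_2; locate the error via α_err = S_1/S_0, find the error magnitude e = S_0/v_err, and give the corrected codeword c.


S = (4, 10, 3), error at position 3, error magnitude e = 10, c = [8, 9, 10, 0, 3].

Step 1: column multipliers v_i = (∏_{j≠i}(α_i − α_j))^{−1} mod 11.
  i = 1 (α = 6): (6−7)(6−8)(6−9)(6−1) = (−1)·(−2)·(−3)·5 = −30 ≡ 3, so v_1 = 3^{−1} = 4 (mod 11).
  i = 2 (α = 7): (7−6)(7−8)(7−9)(7−1) = 1·(−1)·(−2)·6 = 12 ≡ 1, so v_2 = 1^{−1} = 1 (mod 11).
  i = 3 (α = 8): (8−6)(8−7)(8−9)(8−1) = 2·1·(−1)·7 = −14 ≡ 8, so v_3 = 8^{−1} = 7 (mod 11).
  i = 4 (α = 9): (9−6)(9−7)(9−8)(9−1) = 3·2·1·8 = 48 ≡ 4, so v_4 = 4^{−1} = 3 (mod 11).
  i = 5 (α = 1): (1−6)(1−7)(1−8)(1−9) = (−5)·(−6)·(−7)·(−8) = 1680 ≡ 8, so v_5 = 8^{−1} = 7 (mod 11).
  v = [4, 1, 7, 3, 7].
Step 2: syndromes of r = [8, 9, 9, 0, 3] (all sums mod 11).
  S_0 = Σ v_i r_i = 4·8 + 1·9 + 7·9 + 3·0 + 7·3 = 125 ≡ 4.
  S_1 = Σ v_i α_i r_i = 4·6·8 + 1·7·9 + 7·8·9 + 3·9·0 + 7·1·3 = 780 ≡ 10.
  α_i^2 mod 11 = [3, 5, 9, 4, 1].
  S_2 = Σ v_i α_i^2 r_i = 4·3·8 + 1·5·9 + 7·9·9 + 3·4·0 + 7·1·3 = 729 ≡ 3.
  S = (4, 10, 3) ≠ 0, so r is not a codeword (an error is present).
Step 3: locate the error. For a single error e at position i, S_ℓ = v_i·e·α_i^ℓ, so α_err = S_1/S_0.
  S_0^{−1} = 4^{−1} = 3 (mod 11), so α_err = 10·3 = 30 ≡ 8 = α_3. Error position i = 3.
  Consistency check: S_2/S_1 = 3·10 = 30 ≡ 8 = α_err ✓ (single-error assumption holds).
Step 4: error magnitude e = S_0/v_3 = S_0·∏_{j≠3}(α_3 − α_j) = 4·8 = 32 ≡ 10 (mod 11).
Step 5: correct position 3: c_3 = r_3 − e = 9 − 10 ≡ 10 (mod 11). Hence c = [8, 9, 10, 0, 3].
  Check: interpolating c through the α_i gives m(x) = 2 + 1·x (degree < 2) with m(α_i) = c_i for every i, so c is indeed a codeword.


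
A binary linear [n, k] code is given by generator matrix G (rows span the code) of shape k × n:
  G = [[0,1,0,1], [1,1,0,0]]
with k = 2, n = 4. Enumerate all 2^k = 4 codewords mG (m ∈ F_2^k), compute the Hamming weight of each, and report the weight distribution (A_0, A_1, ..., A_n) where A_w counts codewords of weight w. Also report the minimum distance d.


Weight distribution: A_0 = 1, A_2 = 3. Minimum distance d = 2.

Enumerate all 2^2 = 4 messages m ∈ F_2^2.
For each, compute codeword c = mG in F_2^4, then tally its weight.
  m = 00 → c = 0000, weight = 0.
  m = 10 → c = 0101, weight = 2.
  m = 01 → c = 1100, weight = 2.
  m = 11 → c = 1001, weight = 2.
Tally weights:
  weight 0: 1 codewords.
  weight 2: 3 codewords.
Minimum distance d = smallest w > 0 with A_w > 0 = 2.
Sanity: Σ A_w = 4 = 2^2 = 4 ✓.


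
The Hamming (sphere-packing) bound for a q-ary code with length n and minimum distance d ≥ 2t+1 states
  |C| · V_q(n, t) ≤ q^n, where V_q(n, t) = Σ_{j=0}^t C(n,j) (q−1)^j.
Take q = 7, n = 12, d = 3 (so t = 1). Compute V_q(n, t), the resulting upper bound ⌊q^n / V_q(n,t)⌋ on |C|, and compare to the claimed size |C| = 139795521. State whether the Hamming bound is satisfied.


V_q(n, t) = 73, q^n = 13841287201, Hamming bound = 189606673, |C| = 139795521 ≤ bound (satisfied).

Step 1: Compute V_q(n, t) = Σ_{j=0}^1 C(n, j) (q−1)^j.
  j = 0: C(12,0)·(6)^0 = 1·1 = 1.
  j = 1: C(12,1)·(6)^1 = 12·6 = 72.
  V_q(n, t) = 1 + 72 = 73.
Step 2: q^n = 7^12 = 13841287201.
Step 3: Hamming bound ⌊q^n / V_q(n,t)⌋ = ⌊13841287201/73⌋ = 189606673.
Step 4: Compare |C| = 139795521 to 189606673: satisfied.
The claimed |C| lies below the Hamming bound.


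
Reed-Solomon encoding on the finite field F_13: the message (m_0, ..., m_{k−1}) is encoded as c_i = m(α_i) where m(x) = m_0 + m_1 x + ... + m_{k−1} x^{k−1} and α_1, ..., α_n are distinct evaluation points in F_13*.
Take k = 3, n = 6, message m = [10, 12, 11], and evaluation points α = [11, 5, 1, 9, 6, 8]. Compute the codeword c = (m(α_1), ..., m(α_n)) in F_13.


c = [4, 7, 7, 8, 10, 4]

Message polynomial: m(x) = 10 + 12·x + 11·x^2 (mod 13).
For each evaluation point α_i, compute m(α_i) mod 13:
  α_1 = 11: Horner steps 11 → 3 → 4, so m(11) = 4.
  α_2 = 5: Horner steps 11 → 2 → 7, so m(5) = 7.
  α_3 = 1: Horner steps 11 → 10 → 7, so m(1) = 7.
  α_4 = 9: Horner steps 11 → 7 → 8, so m(9) = 8.
  α_5 = 6: Horner steps 11 → 0 → 10, so m(6) = 10.
  α_6 = 8: Horner steps 11 → 9 → 4, so m(8) = 4.
Codeword c = [4, 7, 7, 8, 10, 4] ∈ F_13^6.


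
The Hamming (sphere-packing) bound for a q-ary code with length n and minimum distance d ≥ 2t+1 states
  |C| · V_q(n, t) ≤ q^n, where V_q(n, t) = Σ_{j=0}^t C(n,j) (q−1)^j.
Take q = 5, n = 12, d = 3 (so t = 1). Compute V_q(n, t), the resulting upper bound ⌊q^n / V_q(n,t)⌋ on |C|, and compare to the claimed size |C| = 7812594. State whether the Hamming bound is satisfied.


V_q(n, t) = 49, q^n = 244140625, Hamming bound = 4982461, |C| = 7812594 > bound (violated).

Step 1: Compute V_q(n, t) = Σ_{j=0}^1 C(n, j) (q−1)^j.
  j = 0: C(12,0)·(4)^0 = 1·1 = 1.
  j = 1: C(12,1)·(4)^1 = 12·4 = 48.
  V_q(n, t) = 1 + 48 = 49.
Step 2: q^n = 5^12 = 244140625.
Step 3: Hamming bound ⌊q^n / V_q(n,t)⌋ = ⌊244140625/49⌋ = 4982461.
Step 4: Compare |C| = 7812594 to 4982461: violated.
The claimed |C| lies above the Hamming bound, so no 5-ary code of length 12 with d ≥ 3 can have 7812594 codewords.


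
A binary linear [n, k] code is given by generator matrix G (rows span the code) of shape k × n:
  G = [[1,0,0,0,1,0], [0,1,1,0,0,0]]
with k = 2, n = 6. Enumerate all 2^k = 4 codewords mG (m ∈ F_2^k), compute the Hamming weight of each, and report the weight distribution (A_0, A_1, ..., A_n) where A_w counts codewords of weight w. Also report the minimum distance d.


Weight distribution: A_0 = 1, A_2 = 2, A_4 = 1. Minimum distance d = 2.

Enumerate all 2^2 = 4 messages m ∈ F_2^2.
For each, compute codeword c = mG in F_2^6, then tally its weight.
  m = 00 → c = 000000, weight = 0.
  m = 10 → c = 100010, weight = 2.
  m = 01 → c = 011000, weight = 2.
  m = 11 → c = 111010, weight = 4.
Tally weights:
  weight 0: 1 codewords.
  weight 2: 2 codewords.
  weight 4: 1 codewords.
Minimum distance d = smallest w > 0 with A_w > 0 = 2.
Sanity: Σ A_w = 4 = 2^2 = 4 ✓.


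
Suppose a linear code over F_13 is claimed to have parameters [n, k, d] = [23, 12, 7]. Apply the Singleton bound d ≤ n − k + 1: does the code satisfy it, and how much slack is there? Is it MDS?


Singleton RHS = n − k + 1 = 12, slack = 5, bound satisfied, not MDS.

Singleton bound: d ≤ n − k + 1.
Here n = 23, k = 12, so n − k + 1 = 12.
Given d = 7, check d ≤ 12: YES.
Slack = (n − k + 1) − d = 5.
The code is NOT MDS (slack = 5 > 0).
Description: the claimed parameters are [23, 12, 7]_13; such a code would be non-MDS.


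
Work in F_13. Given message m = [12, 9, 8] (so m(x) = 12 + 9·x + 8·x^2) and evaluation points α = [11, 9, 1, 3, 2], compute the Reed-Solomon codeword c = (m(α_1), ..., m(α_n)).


c = [0, 0, 3, 7, 10]

Message polynomial: m(x) = 12 + 9·x + 8·x^2 (mod 13).
For each evaluation point α_i, compute m(α_i) mod 13:
  α_1 = 11: Horner steps 8 → 6 → 0, so m(11) = 0.
  α_2 = 9: Horner steps 8 → 3 → 0, so m(9) = 0.
  α_3 = 1: Horner steps 8 → 4 → 3, so m(1) = 3.
  α_4 = 3: Horner steps 8 → 7 → 7, so m(3) = 7.
  α_5 = 2: Horner steps 8 → 12 → 10, so m(2) = 10.
Codeword c = [0, 0, 3, 7, 10] ∈ F_13^5.


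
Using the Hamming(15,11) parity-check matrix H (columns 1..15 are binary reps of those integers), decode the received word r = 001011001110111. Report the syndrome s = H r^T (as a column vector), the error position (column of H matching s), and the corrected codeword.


s = (0, 1, 0, 0)^T, error position = 4, corrected codeword c = 001111001110111

Compute s = H r^T mod 2 one row at a time:
  s_1 = 0 + 1 + 1 + 1 + 0 + 1 + 1 + 1 = 6 ≡ 0 (mod 2).
  s_2 = 0 + 1 + 1 + 0 + 0 + 1 + 1 + 1 = 5 ≡ 1 (mod 2).
  s_3 = 0 + 1 + 1 + 0 + 1 + 1 + 1 + 1 = 6 ≡ 0 (mod 2).
  s_4 = 0 + 1 + 1 + 0 + 1 + 1 + 1 + 1 = 6 ≡ 0 (mod 2).
s = (0, 1, 0, 0)^T — this equals column 4 of H (binary 0100), so error is at position 4.
Correct: flip bit 4 of r = 001011001110111 to get c = 001111001110111.


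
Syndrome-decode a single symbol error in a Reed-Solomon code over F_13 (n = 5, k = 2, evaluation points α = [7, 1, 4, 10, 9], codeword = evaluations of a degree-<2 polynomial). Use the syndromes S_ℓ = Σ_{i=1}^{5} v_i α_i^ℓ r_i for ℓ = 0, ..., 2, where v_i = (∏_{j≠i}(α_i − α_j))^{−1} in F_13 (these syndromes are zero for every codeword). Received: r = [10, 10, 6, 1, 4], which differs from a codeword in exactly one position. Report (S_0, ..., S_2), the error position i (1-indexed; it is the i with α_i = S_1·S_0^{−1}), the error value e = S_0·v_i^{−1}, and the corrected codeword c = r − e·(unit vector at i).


S = (11, 11, 11), error at position 2, error magnitude e = 8, c = [10, 2, 6, 1, 4].

Step 1: column multipliers v_i = (∏_{j≠i}(α_i − α_j))^{−1} mod 13.
  i = 1 (α = 7): (7−1)(7−4)(7−10)(7−9) = 6·3·(−3)·(−2) = 108 ≡ 4, so v_1 = 4^{−1} = 10 (mod 13).
  i = 2 (α = 1): (1−7)(1−4)(1−10)(1−9) = (−6)·(−3)·(−9)·(−8) = 1296 ≡ 9, so v_2 = 9^{−1} = 3 (mod 13).
  i = 3 (α = 4): (4−7)(4−1)(4−10)(4−9) = (−3)·3·(−6)·(−5) = −270 ≡ 3, so v_3 = 3^{−1} = 9 (mod 13).
  i = 4 (α = 10): (10−7)(10−1)(10−4)(10−9) = 3·9·6·1 = 162 ≡ 6, so v_4 = 6^{−1} = 11 (mod 13).
  i = 5 (α = 9): (9−7)(9−1)(9−4)(9−10) = 2·8·5·(−1) = −80 ≡ 11, so v_5 = 11^{−1} = 6 (mod 13).
  v = [10, 3, 9, 11, 6].
Step 2: syndromes of r = [10, 10, 6, 1, 4] (all sums mod 13).
  S_0 = Σ v_i r_i = 10·10 + 3·10 + 9·6 + 11·1 + 6·4 = 219 ≡ 11.
  S_1 = Σ v_i α_i r_i = 10·7·10 + 3·1·10 + 9·4·6 + 11·10·1 + 6·9·4 = 1272 ≡ 11.
  α_i^2 mod 13 = [10, 1, 3, 9, 3].
  S_2 = Σ v_i α_i^2 r_i = 10·10·10 + 3·1·10 + 9·3·6 + 11·9·1 + 6·3·4 = 1363 ≡ 11.
  S = (11, 11, 11) ≠ 0, so r is not a codeword (an error is present).
Step 3: locate the error. For a single error e at position i, S_ℓ = v_i·e·α_i^ℓ, so α_err = S_1/S_0.
  S_0^{−1} = 11^{−1} = 6 (mod 13), so α_err = 11·6 = 66 ≡ 1 = α_2. Error position i = 2.
  Consistency check: S_2/S_1 = 11·6 = 66 ≡ 1 = α_err ✓ (single-error assumption holds).
Step 4: error magnitude e = S_0/v_2 = S_0·∏_{j≠2}(α_2 − α_j) = 11·9 = 99 ≡ 8 (mod 13).
Step 5: correct position 2: c_2 = r_2 − e = 10 − 8 ≡ 2 (mod 13). Hence c = [10, 2, 6, 1, 4].
  Check: interpolating c through the α_i gives m(x) = 5 + 10·x (degree < 2) with m(α_i) = c_i for every i, so c is indeed a codeword.


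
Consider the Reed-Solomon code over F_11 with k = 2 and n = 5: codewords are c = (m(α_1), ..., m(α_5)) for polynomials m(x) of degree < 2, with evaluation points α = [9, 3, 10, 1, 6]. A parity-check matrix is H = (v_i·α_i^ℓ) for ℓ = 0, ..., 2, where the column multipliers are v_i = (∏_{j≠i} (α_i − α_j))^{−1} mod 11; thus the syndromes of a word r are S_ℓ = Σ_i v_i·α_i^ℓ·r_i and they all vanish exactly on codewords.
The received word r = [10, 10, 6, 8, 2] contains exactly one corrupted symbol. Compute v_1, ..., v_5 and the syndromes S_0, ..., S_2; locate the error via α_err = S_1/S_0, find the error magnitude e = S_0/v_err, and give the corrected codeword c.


S = (6, 10, 2), error at position 1, error magnitude e = 5, c = [5, 10, 6, 8, 2].

Step 1: column multipliers v_i = (∏_{j≠i}(α_i − α_j))^{−1} mod 11.
  i = 1 (α = 9): (9−3)(9−10)(9−1)(9−6) = 6·(−1)·8·3 = −144 ≡ 10, so v_1 = 10^{−1} = 10 (mod 11).
  i = 2 (α = 3): (3−9)(3−10)(3−1)(3−6) = (−6)·(−7)·2·(−3) = −252 ≡ 1, so v_2 = 1^{−1} = 1 (mod 11).
  i = 3 (α = 10): (10−9)(10−3)(10−1)(10−6) = 1·7·9·4 = 252 ≡ 10, so v_3 = 10^{−1} = 10 (mod 11).
  i = 4 (α = 1): (1−9)(1−3)(1−10)(1−6) = (−8)·(−2)·(−9)·(−5) = 720 ≡ 5, so v_4 = 5^{−1} = 9 (mod 11).
  i = 5 (α = 6): (6−9)(6−3)(6−10)(6−1) = (−3)·3·(−4)·5 = 180 ≡ 4, so v_5 = 4^{−1} = 3 (mod 11).
  v = [10, 1, 10, 9, 3].
Step 2: syndromes of r = [10, 10, 6, 8, 2] (all sums mod 11).
  S_0 = Σ v_i r_i = 10·10 + 1·10 + 10·6 + 9·8 + 3·2 = 248 ≡ 6.
  S_1 = Σ v_i α_i r_i = 10·9·10 + 1·3·10 + 10·10·6 + 9·1·8 + 3·6·2 = 1638 ≡ 10.
  α_i^2 mod 11 = [4, 9, 1, 1, 3].
  S_2 = Σ v_i α_i^2 r_i = 10·4·10 + 1·9·10 + 10·1·6 + 9·1·8 + 3·3·2 = 640 ≡ 2.
  S = (6, 10, 2) ≠ 0, so r is not a codeword (an error is present).
Step 3: locate the error. For a single error e at position i, S_ℓ = v_i·e·α_i^ℓ, so α_err = S_1/S_0.
  S_0^{−1} = 6^{−1} = 2 (mod 11), so α_err = 10·2 = 20 ≡ 9 = α_1. Error position i = 1.
  Consistency check: S_2/S_1 = 2·10 = 20 ≡ 9 = α_err ✓ (single-error assumption holds).
Step 4: error magnitude e = S_0/v_1 = S_0·∏_{j≠1}(α_1 − α_j) = 6·10 = 60 ≡ 5 (mod 11).
Step 5: correct position 1: c_1 = r_1 − e = 10 − 5 ≡ 5 (mod 11). Hence c = [5, 10, 6, 8, 2].
  Check: interpolating c through the α_i gives m(x) = 7 + 1·x (degree < 2) with m(α_i) = c_i for every i, so c is indeed a codeword.


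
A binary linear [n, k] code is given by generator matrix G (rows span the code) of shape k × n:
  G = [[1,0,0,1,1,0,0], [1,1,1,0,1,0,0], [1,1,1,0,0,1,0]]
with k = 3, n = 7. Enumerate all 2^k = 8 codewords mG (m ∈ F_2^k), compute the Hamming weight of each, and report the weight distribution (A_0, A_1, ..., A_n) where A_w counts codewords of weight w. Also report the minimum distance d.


Weight distribution: A_0 = 1, A_2 = 1, A_3 = 3, A_4 = 2, A_5 = 1. Minimum distance d = 2.

Enumerate all 2^3 = 8 messages m ∈ F_2^3.
For each, compute codeword c = mG in F_2^7, then tally its weight.
  m = 000 → c = 0000000, weight = 0.
  m = 100 → c = 1001100, weight = 3.
  m = 010 → c = 1110100, weight = 4.
  m = 110 → c = 0111000, weight = 3.
  m = 001 → c = 1110010, weight = 4.
  m = 101 → c = 0111110, weight = 5.
  m = 011 → c = 0000110, weight = 2.
  m = 111 → c = 1001010, weight = 3.
Tally weights:
  weight 0: 1 codewords.
  weight 2: 1 codewords.
  weight 3: 3 codewords.
  weight 4: 2 codewords.
  weight 5: 1 codewords.
Minimum distance d = smallest w > 0 with A_w > 0 = 2.
Sanity: Σ A_w = 8 = 2^3 = 8 ✓.


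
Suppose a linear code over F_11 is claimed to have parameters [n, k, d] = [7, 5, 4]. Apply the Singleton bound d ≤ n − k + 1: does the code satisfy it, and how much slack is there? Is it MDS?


Singleton RHS = n − k + 1 = 3, slack = -1, bound violated (no such code; not MDS).

Singleton bound: d ≤ n − k + 1.
Here n = 7, k = 5, so n − k + 1 = 3.
Given d = 4, check d ≤ 3: NO.
Slack = (n − k + 1) − d = -1.
The slack is negative: d = 4 exceeds n − k + 1 = 3 by 1, so the Singleton bound is violated and no linear [7, 5, 4]_11 code can exist. In particular it is not MDS (MDS requires d = n − k + 1 exactly).
Description: the claimed parameters are [7, 5, 4]_11; such a code would be impossible (violates the Singleton bound).


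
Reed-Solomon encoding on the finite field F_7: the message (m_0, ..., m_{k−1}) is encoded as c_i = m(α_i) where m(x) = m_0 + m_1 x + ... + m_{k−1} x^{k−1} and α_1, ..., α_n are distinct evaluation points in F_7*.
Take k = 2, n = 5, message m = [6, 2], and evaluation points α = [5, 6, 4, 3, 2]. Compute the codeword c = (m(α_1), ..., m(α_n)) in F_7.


c = [2, 4, 0, 5, 3]

Message polynomial: m(x) = 6 + 2·x (mod 7).
For each evaluation point α_i, compute m(α_i) mod 7:
  α_1 = 5: Horner steps 2 → 2, so m(5) = 2.
  α_2 = 6: Horner steps 2 → 4, so m(6) = 4.
  α_3 = 4: Horner steps 2 → 0, so m(4) = 0.
  α_4 = 3: Horner steps 2 → 5, so m(3) = 5.
  α_5 = 2: Horner steps 2 → 3, so m(2) = 3.
Codeword c = [2, 4, 0, 5, 3] ∈ F_7^5.


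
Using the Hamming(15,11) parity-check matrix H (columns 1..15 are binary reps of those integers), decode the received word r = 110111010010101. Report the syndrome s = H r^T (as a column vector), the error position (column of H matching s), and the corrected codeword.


s = (0, 1, 0, 1)^T, error position = 5, corrected codeword c = 110101010010101

Compute s = H r^T mod 2 one row at a time:
  s_1 = 1 + 0 + 0 + 1 + 0 + 1 + 0 + 1 = 4 ≡ 0 (mod 2).
  s_2 = 1 + 1 + 1 + 0 + 0 + 1 + 0 + 1 = 5 ≡ 1 (mod 2).
  s_3 = 1 + 0 + 1 + 0 + 0 + 1 + 0 + 1 = 4 ≡ 0 (mod 2).
  s_4 = 1 + 0 + 1 + 0 + 0 + 1 + 1 + 1 = 5 ≡ 1 (mod 2).
s = (0, 1, 0, 1)^T — this equals column 5 of H (binary 0101), so error is at position 5.
Correct: flip bit 5 of r = 110111010010101 to get c = 110101010010101.


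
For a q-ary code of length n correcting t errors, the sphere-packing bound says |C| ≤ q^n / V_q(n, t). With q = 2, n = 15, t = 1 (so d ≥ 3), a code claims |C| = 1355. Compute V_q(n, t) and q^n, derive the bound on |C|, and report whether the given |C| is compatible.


V_q(n, t) = 16, q^n = 32768, Hamming bound = 2048, |C| = 1355 ≤ bound (satisfied).

Step 1: Compute V_q(n, t) = Σ_{j=0}^1 C(n, j) (q−1)^j.
  j = 0: C(15,0)·(1)^0 = 1·1 = 1.
  j = 1: C(15,1)·(1)^1 = 15·1 = 15.
  V_q(n, t) = 1 + 15 = 16.
Step 2: q^n = 2^15 = 32768.
Step 3: Hamming bound ⌊q^n / V_q(n,t)⌋ = ⌊32768/16⌋ = 2048.
Step 4: Compare |C| = 1355 to 2048: satisfied.
The claimed |C| lies below the Hamming bound.


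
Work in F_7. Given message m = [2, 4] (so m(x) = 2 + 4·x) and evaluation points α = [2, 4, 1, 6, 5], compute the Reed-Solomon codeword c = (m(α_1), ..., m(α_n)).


c = [3, 4, 6, 5, 1]

Message polynomial: m(x) = 2 + 4·x (mod 7).
For each evaluation point α_i, compute m(α_i) mod 7:
  α_1 = 2: Horner steps 4 → 3, so m(2) = 3.
  α_2 = 4: Horner steps 4 → 4, so m(4) = 4.
  α_3 = 1: Horner steps 4 → 6, so m(1) = 6.
  α_4 = 6: Horner steps 4 → 5, so m(6) = 5.
  α_5 = 5: Horner steps 4 → 1, so m(5) = 1.
Codeword c = [3, 4, 6, 5, 1] ∈ F_7^5.


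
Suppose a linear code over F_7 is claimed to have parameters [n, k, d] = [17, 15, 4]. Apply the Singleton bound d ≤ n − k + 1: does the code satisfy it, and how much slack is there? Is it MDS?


Singleton RHS = n − k + 1 = 3, slack = -1, bound violated (no such code; not MDS).

Singleton bound: d ≤ n − k + 1.
Here n = 17, k = 15, so n − k + 1 = 3.
Given d = 4, check d ≤ 3: NO.
Slack = (n − k + 1) − d = -1.
The slack is negative: d = 4 exceeds n − k + 1 = 3 by 1, so the Singleton bound is violated and no linear [17, 15, 4]_7 code can exist. In particular it is not MDS (MDS requires d = n − k + 1 exactly).
Description: the claimed parameters are [17, 15, 4]_7; such a code would be impossible (violates the Singleton bound).


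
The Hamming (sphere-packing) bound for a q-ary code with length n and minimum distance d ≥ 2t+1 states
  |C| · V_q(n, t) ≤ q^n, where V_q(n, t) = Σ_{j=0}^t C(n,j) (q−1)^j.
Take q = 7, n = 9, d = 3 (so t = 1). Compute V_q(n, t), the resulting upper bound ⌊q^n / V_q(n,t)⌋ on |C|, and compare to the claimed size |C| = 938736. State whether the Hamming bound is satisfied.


V_q(n, t) = 55, q^n = 40353607, Hamming bound = 733701, |C| = 938736 > bound (violated).

Step 1: Compute V_q(n, t) = Σ_{j=0}^1 C(n, j) (q−1)^j.
  j = 0: C(9,0)·(6)^0 = 1·1 = 1.
  j = 1: C(9,1)·(6)^1 = 9·6 = 54.
  V_q(n, t) = 1 + 54 = 55.
Step 2: q^n = 7^9 = 40353607.
Step 3: Hamming bound ⌊q^n / V_q(n,t)⌋ = ⌊40353607/55⌋ = 733701.
Step 4: Compare |C| = 938736 to 733701: violated.
The claimed |C| lies above the Hamming bound, so no 7-ary code of length 9 with d ≥ 3 can have 938736 codewords.


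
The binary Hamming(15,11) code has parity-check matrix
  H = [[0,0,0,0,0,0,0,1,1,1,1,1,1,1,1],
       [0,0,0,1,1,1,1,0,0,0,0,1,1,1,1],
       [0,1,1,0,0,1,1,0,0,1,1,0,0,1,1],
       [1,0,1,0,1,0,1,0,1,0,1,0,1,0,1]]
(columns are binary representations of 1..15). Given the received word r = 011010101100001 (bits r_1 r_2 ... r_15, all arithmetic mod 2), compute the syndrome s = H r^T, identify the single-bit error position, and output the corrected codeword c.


s = (1, 1, 1, 1)^T, error position = 15, corrected codeword c = 011010101100000

Compute s = H r^T mod 2 one row at a time:
  s_1 = 0 + 1 + 1 + 0 + 0 + 0 + 0 + 1 = 3 ≡ 1 (mod 2).
  s_2 = 0 + 1 + 0 + 1 + 0 + 0 + 0 + 1 = 3 ≡ 1 (mod 2).
  s_3 = 1 + 1 + 0 + 1 + 1 + 0 + 0 + 1 = 5 ≡ 1 (mod 2).
  s_4 = 0 + 1 + 1 + 1 + 1 + 0 + 0 + 1 = 5 ≡ 1 (mod 2).
s = (1, 1, 1, 1)^T — this equals column 15 of H (binary 1111), so error is at position 15.
Correct: flip bit 15 of r = 011010101100001 to get c = 011010101100000.


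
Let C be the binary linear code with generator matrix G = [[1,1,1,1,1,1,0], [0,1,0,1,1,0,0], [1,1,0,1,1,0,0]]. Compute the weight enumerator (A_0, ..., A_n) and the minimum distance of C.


Weight distribution: A_0 = 1, A_1 = 1, A_2 = 1, A_3 = 2, A_4 = 1, A_5 = 1, A_6 = 1. Minimum distance d = 1.

Enumerate all 2^3 = 8 messages m ∈ F_2^3.
For each, compute codeword c = mG in F_2^7, then tally its weight.
  m = 000 → c = 0000000, weight = 0.
  m = 100 → c = 1111110, weight = 6.
  m = 010 → c = 0101100, weight = 3.
  m = 110 → c = 1010010, weight = 3.
  m = 001 → c = 1101100, weight = 4.
  m = 101 → c = 0010010, weight = 2.
  m = 011 → c = 1000000, weight = 1.
  m = 111 → c = 0111110, weight = 5.
Tally weights:
  weight 0: 1 codewords.
  weight 1: 1 codewords.
  weight 2: 1 codewords.
  weight 3: 2 codewords.
  weight 4: 1 codewords.
  weight 5: 1 codewords.
  weight 6: 1 codewords.
Minimum distance d = smallest w > 0 with A_w > 0 = 1.
Sanity: Σ A_w = 8 = 2^3 = 8 ✓.


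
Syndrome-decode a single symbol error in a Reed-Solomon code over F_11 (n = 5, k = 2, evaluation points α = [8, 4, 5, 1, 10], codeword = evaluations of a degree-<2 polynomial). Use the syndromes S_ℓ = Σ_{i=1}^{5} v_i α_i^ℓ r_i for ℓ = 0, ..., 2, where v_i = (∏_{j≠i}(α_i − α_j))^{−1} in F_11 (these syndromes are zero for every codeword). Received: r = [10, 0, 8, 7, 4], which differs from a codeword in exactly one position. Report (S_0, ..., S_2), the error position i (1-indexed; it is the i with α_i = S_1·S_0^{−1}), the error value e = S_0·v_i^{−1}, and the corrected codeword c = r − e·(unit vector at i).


S = (8, 8, 8), error at position 4, error magnitude e = 9, c = [10, 0, 8, 9, 4].

Step 1: column multipliers v_i = (∏_{j≠i}(α_i − α_j))^{−1} mod 11.
  i = 1 (α = 8): (8−4)(8−5)(8−1)(8−10) = 4·3·7·(−2) = −168 ≡ 8, so v_1 = 8^{−1} = 7 (mod 11).
  i = 2 (α = 4): (4−8)(4−5)(4−1)(4−10) = (−4)·(−1)·3·(−6) = −72 ≡ 5, so v_2 = 5^{−1} = 9 (mod 11).
  i = 3 (α = 5): (5−8)(5−4)(5−1)(5−10) = (−3)·1·4·(−5) = 60 ≡ 5, so v_3 = 5^{−1} = 9 (mod 11).
  i = 4 (α = 1): (1−8)(1−4)(1−5)(1−10) = (−7)·(−3)·(−4)·(−9) = 756 ≡ 8, so v_4 = 8^{−1} = 7 (mod 11).
  i = 5 (α = 10): (10−8)(10−4)(10−5)(10−1) = 2·6·5·9 = 540 ≡ 1, so v_5 = 1^{−1} = 1 (mod 11).
  v = [7, 9, 9, 7, 1].
Step 2: syndromes of r = [10, 0, 8, 7, 4] (all sums mod 11).
  S_0 = Σ v_i r_i = 7·10 + 9·0 + 9·8 + 7·7 + 1·4 = 195 ≡ 8.
  S_1 = Σ v_i α_i r_i = 7·8·10 + 9·4·0 + 9·5·8 + 7·1·7 + 1·10·4 = 1009 ≡ 8.
  α_i^2 mod 11 = [9, 5, 3, 1, 1].
  S_2 = Σ v_i α_i^2 r_i = 7·9·10 + 9·5·0 + 9·3·8 + 7·1·7 + 1·1·4 = 899 ≡ 8.
  S = (8, 8, 8) ≠ 0, so r is not a codeword (an error is present).
Step 3: locate the error. For a single error e at position i, S_ℓ = v_i·e·α_i^ℓ, so α_err = S_1/S_0.
  S_0^{−1} = 8^{−1} = 7 (mod 11), so α_err = 8·7 = 56 ≡ 1 = α_4. Error position i = 4.
  Consistency check: S_2/S_1 = 8·7 = 56 ≡ 1 = α_err ✓ (single-error assumption holds).
Step 4: error magnitude e = S_0/v_4 = S_0·∏_{j≠4}(α_4 − α_j) = 8·8 = 64 ≡ 9 (mod 11).
Step 5: correct position 4: c_4 = r_4 − e = 7 − 9 ≡ 9 (mod 11). Hence c = [10, 0, 8, 9, 4].
  Check: interpolating c through the α_i gives m(x) = 1 + 8·x (degree < 2) with m(α_i) = c_i for every i, so c is indeed a codeword.
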